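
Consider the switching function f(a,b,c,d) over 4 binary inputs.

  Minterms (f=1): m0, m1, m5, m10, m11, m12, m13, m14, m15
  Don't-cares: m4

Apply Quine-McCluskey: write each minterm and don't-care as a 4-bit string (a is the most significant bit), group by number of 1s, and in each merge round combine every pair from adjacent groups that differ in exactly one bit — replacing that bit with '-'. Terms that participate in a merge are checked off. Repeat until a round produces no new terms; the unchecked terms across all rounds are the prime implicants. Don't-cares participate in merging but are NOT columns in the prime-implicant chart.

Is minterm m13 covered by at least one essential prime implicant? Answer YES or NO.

Round 0: 0000✓ 0001✓ 0100✓ 0101✓ 1010✓ 1011✓ 1100✓ 1101✓ 1110✓ 1111✓
Round 1: -100✓ -101✓ 0-00✓ 0-01✓ 000-✓ 010-✓ 1-10✓ 1-11✓ 101-✓ 11-0✓ 11-1✓ 110-✓ 111-✓
Round 2: -10- 0-0- 1-1- 11--
PIs = {-10-, 0-0-, 1-1-, 11--}
Coverage chart:
  m0: 0-0- ←essential
  m1: 0-0- ←essential
  m5: -10-,0-0-
  m10: 1-1- ←essential
  m11: 1-1- ←essential
  m12: -10-,11--
  m13: -10-,11--
  m14: 1-1-,11--
  m15: 1-1-,11--
Essential: 0-0-, 1-1-

NO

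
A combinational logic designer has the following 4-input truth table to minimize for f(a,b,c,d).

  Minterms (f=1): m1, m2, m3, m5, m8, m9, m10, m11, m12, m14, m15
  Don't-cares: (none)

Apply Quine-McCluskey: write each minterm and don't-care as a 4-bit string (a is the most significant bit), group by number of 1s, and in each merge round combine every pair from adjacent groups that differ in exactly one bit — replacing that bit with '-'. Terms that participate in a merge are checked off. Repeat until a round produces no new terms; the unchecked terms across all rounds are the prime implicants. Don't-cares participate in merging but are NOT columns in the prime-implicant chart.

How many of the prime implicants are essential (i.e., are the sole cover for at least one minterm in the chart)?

4

size-2^0 implicants → 0001(✓)  0010(✓)  0011(✓)  0101(✓)  1000(✓)  1001(✓)  1010(✓)  1011(✓)  1100(✓)  1110(✓)  1111(✓)
size-2^1 implicants → -001(✓)  -010(✓)  -011(✓)  0-01  00-1(✓)  001-(✓)  1-00(✓)  1-10(✓)  1-11(✓)  10-0(✓)  10-1(✓)  100-(✓)  101-(✓)  11-0(✓)  111-(✓)
size-2^2 implicants → -0-1  -01-  1--0  1-1-  10--
Unchecked terms (primes): -0-1, -01-, 0-01, 1--0, 1-1-, 10--
Minterm coverage:
  m1 ⊆ -0-1,0-01
  m2 ⊆ -01- [E]
  m3 ⊆ -0-1,-01-
  m5 ⊆ 0-01 [E]
  m8 ⊆ 1--0,10--
  m9 ⊆ -0-1,10--
  m10 ⊆ -01-,1--0,1-1-,10--
  m11 ⊆ -0-1,-01-,1-1-,10--
  m12 ⊆ 1--0 [E]
  m14 ⊆ 1--0,1-1-
  m15 ⊆ 1-1- [E]
E = {-01-, 0-01, 1--0, 1-1-}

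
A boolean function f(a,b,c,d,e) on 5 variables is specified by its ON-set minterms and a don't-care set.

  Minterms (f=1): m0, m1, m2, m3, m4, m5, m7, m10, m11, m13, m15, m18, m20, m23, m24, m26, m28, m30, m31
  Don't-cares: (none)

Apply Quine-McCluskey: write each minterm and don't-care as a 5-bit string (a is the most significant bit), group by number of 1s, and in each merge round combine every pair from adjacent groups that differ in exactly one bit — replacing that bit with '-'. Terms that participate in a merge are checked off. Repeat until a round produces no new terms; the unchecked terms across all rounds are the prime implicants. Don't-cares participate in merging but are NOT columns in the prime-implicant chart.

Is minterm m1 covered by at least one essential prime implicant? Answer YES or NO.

[col 0] 00000*, 00001*, 00010*, 00011*, 00100*, 00101*, 00111*, 01010*, 01011*, 01101*, 01111*, 10010*, 10100*, 10111*, 11000*, 11010*, 11100*, 11110*, 11111*
[col 1] -0010*, -0100, -0111*, -1010*, -1111*, 0-010*, 0-011*, 0-101*, 0-111*, 00-00*, 00-01*, 00-11*, 000-0*, 000-1*, 0000-*, 0001-*, 001-1*, 0010-*, 01-11*, 0101-*, 011-1*, 1-010*, 1-100, 1-111*, 11-00*, 11-10*, 110-0*, 111-0*, 1111-
[col 2] --010, --111, 0--11, 0-01-, 0-1-1, 00--1, 00-0-, 000--, 11--0
Prime implicants: --010, --111, -0100, 0--11, 0-01-, 0-1-1, 00--1, 00-0-, 000--, 1-100, 11--0, 1111-
PI chart (minterm → PIs covering it):
  0 | 00-0-,000--
  1 | 00--1,00-0-,000--
  2 | --010,0-01-,000--
  3 | 0--11,0-01-,00--1,000--
  4 | -0100,00-0-
  5 | 0-1-1,00--1,00-0-
  7 | --111,0--11,0-1-1,00--1
  10 | --010,0-01-
  11 | 0--11,0-01-
  13 | 0-1-1  (sole → essential)
  15 | --111,0--11,0-1-1
  18 | --010  (sole → essential)
  20 | -0100,1-100
  23 | --111  (sole → essential)
  24 | 11--0  (sole → essential)
  26 | --010,11--0
  28 | 1-100,11--0
  30 | 11--0,1111-
  31 | --111,1111-
Essential prime implicants: --010, --111, 0-1-1, 11--0

NO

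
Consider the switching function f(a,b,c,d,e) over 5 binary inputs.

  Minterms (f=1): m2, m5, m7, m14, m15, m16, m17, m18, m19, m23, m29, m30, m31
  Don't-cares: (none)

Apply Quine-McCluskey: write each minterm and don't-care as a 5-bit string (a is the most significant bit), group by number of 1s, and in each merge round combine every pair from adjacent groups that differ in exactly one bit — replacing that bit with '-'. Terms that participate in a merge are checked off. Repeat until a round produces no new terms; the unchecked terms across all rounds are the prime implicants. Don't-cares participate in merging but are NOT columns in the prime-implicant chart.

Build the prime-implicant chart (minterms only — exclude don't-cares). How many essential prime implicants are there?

5

Round 0: 00010✓ 00101✓ 00111✓ 01110✓ 01111✓ 10000✓ 10001✓ 10010✓ 10011✓ 10111✓ 11101✓ 11110✓ 11111✓
Round 1: -0010 -0111✓ -1110✓ -1111✓ 0-111✓ 001-1 0111-✓ 1-111✓ 10-11 100-0✓ 100-1✓ 1000-✓ 1001-✓ 111-1 1111-✓
Round 2: --111 -111- 100--
PIs = {--111, -0010, -111-, 001-1, 10-11, 100--, 111-1}
Coverage chart:
  m2: -0010 ←essential
  m5: 001-1 ←essential
  m7: --111,001-1
  m14: -111- ←essential
  m15: --111,-111-
  m16: 100-- ←essential
  m17: 100-- ←essential
  m18: -0010,100--
  m19: 10-11,100--
  m23: --111,10-11
  m29: 111-1 ←essential
  m30: -111- ←essential
  m31: --111,-111-,111-1
Essential: -0010, -111-, 001-1, 100--, 111-1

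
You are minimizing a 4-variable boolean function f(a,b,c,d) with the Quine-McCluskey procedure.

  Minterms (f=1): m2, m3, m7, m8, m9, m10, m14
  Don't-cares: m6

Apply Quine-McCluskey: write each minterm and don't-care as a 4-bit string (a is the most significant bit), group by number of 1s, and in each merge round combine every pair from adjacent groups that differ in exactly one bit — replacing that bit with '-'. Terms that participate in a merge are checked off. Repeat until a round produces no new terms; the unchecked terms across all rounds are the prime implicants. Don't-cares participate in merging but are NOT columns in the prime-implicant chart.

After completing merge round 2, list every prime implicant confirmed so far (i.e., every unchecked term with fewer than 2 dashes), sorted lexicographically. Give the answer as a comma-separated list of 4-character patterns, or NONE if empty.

10-0, 100-

[col 0] 0010*, 0011*, 0110*, 0111*, 1000*, 1001*, 1010*, 1110*
[col 1] -010*, -110*, 0-10*, 0-11*, 001-*, 011-*, 1-10*, 10-0, 100-
[col 2] --10, 0-1-
Prime implicants: --10, 0-1-, 10-0, 100-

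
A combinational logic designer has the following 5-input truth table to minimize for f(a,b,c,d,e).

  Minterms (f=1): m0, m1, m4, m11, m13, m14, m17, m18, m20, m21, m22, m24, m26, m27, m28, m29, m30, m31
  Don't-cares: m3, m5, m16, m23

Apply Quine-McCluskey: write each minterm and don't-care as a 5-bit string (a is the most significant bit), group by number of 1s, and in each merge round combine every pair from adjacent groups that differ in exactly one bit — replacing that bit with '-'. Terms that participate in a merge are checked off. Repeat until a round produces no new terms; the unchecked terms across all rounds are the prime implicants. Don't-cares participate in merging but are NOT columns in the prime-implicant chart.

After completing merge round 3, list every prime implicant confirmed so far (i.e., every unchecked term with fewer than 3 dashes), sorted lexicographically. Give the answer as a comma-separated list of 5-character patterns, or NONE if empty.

--101, -1011, -1110, 0-011, 000-1, 11-1-

Round 0: 00000✓ 00001✓ 00011✓ 00100✓ 00101✓ 01011✓ 01101✓ 01110✓ 10000✓ 10001✓ 10010✓ 10100✓ 10101✓ 10110✓ 10111✓ 11000✓ 11010✓ 11011✓ 11100✓ 11101✓ 11110✓ 11111✓
Round 1: -0000✓ -0001✓ -0100✓ -0101✓ -1011 -1101✓ -1110 0-011 0-101✓ 00-00✓ 00-01✓ 000-1 0000-✓ 0010-✓ 1-000✓ 1-010✓ 1-100✓ 1-101✓ 1-110✓ 1-111✓ 10-00✓ 10-01✓ 10-10✓ 100-0✓ 1000-✓ 101-0✓ 101-1✓ 1010-✓ 1011-✓ 11-00✓ 11-10✓ 11-11✓ 110-0✓ 1101-✓ 111-0✓ 111-1✓ 1110-✓ 1111-✓
Round 2: --101 -0-00✓ -0-01✓ -000-✓ -010-✓ 00-0-✓ 1--00✓ 1--10✓ 1-0-0✓ 1-1-0✓ 1-1-1✓ 1-10-✓ 1-11-✓ 10--0✓ 10-0-✓ 101--✓ 11--0✓ 11-1- 111--✓
Round 3: -0-0- 1---0 1-1--
PIs = {--101, -0-0-, -1011, -1110, 0-011, 000-1, 1---0, 1-1--, 11-1-}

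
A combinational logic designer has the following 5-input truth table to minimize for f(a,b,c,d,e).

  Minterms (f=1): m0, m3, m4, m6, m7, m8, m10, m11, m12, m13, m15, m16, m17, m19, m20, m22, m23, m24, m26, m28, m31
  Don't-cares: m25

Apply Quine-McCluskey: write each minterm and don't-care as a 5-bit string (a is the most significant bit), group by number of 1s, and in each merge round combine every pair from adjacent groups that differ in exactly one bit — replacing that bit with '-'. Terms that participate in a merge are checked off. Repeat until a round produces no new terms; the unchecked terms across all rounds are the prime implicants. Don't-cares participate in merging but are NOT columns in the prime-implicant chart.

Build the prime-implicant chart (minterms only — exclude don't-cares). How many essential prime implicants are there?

Round 0: 00000✓ 00011✓ 00100✓ 00110✓ 00111✓ 01000✓ 01010✓ 01011✓ 01100✓ 01101✓ 01111✓ 10000✓ 10001✓ 10011✓ 10100✓ 10110✓ 10111✓ 11000✓ 11001✓ 11010✓ 11100✓ 11111✓
Round 1: -0000✓ -0011✓ -0100✓ -0110✓ -0111✓ -1000✓ -1010✓ -1100✓ -1111✓ 0-000✓ 0-011✓ 0-100✓ 0-111✓ 00-00✓ 00-11✓ 001-0✓ 0011-✓ 01-00✓ 01-11✓ 010-0✓ 0101- 011-1 0110- 1-000✓ 1-001✓ 1-100✓ 1-111✓ 10-00✓ 10-11✓ 100-1 1000-✓ 101-0✓ 1011-✓ 11-00✓ 110-0✓ 1100-✓
Round 2: --000✓ --100✓ --111 -0-00✓ -0-11 -01-0 -011- -1-00✓ -10-0 0--00✓ 0--11 1--00✓ 1-00-
Round 3: ---00
PIs = {---00, --111, -0-11, -01-0, -011-, -10-0, 0--11, 0101-, 011-1, 0110-, 1-00-, 100-1}
Coverage chart:
  m0: ---00 ←essential
  m3: -0-11,0--11
  m4: ---00,-01-0
  m6: -01-0,-011-
  m7: --111,-0-11,-011-,0--11
  m8: ---00,-10-0
  m10: -10-0,0101-
  m11: 0--11,0101-
  m12: ---00,0110-
  m13: 011-1,0110-
  m15: --111,0--11,011-1
  m16: ---00,1-00-
  m17: 1-00-,100-1
  m19: -0-11,100-1
  m20: ---00,-01-0
  m22: -01-0,-011-
  m23: --111,-0-11,-011-
  m24: ---00,-10-0,1-00-
  m26: -10-0 ←essential
  m28: ---00 ←essential
  m31: --111 ←essential
Essential: ---00, --111, -10-0

3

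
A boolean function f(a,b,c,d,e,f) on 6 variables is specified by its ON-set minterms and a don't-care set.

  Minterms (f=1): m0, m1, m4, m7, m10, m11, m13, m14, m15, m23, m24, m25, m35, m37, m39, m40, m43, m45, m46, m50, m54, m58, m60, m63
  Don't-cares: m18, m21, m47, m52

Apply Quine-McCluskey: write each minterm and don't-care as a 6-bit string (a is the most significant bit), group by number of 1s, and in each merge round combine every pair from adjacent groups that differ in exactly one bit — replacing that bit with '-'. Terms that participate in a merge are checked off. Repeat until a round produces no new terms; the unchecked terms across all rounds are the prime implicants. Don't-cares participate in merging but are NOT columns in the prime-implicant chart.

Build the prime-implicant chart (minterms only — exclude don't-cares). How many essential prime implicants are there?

size-2^0 implicants → 000000(✓)  000001(✓)  000100(✓)  000111(✓)  001010(✓)  001011(✓)  001101(✓)  001110(✓)  001111(✓)  010010(✓)  010101(✓)  010111(✓)  011000(✓)  011001(✓)  100011(✓)  100101(✓)  100111(✓)  101000  101011(✓)  101101(✓)  101110(✓)  101111(✓)  110010(✓)  110100(✓)  110110(✓)  111010(✓)  111100(✓)  111111(✓)
size-2^1 implicants → -00111(✓)  -01011(✓)  -01101(✓)  -01110(✓)  -01111(✓)  -10010  0-0111  00-111(✓)  000-00  00000-  001-10(✓)  001-11(✓)  00101-(✓)  0011-1(✓)  00111-(✓)  0101-1  01100-  1-1111  10-011(✓)  10-101(✓)  10-111(✓)  100-11(✓)  1001-1(✓)  101-11(✓)  1011-1(✓)  10111-(✓)  11-010  11-100  110-10  1101-0
size-2^2 implicants → -0-111  -01-11  -011-1  -0111-  001-1-  10--11  10-1-1
Unchecked terms (primes): -0-111, -01-11, -011-1, -0111-, -10010, 0-0111, 000-00, 00000-, 001-1-, 0101-1, 01100-, 1-1111, 10--11, 10-1-1, 101000, 11-010, 11-100, 110-10, 1101-0
Minterm coverage:
  m0 ⊆ 000-00,00000-
  m1 ⊆ 00000- [E]
  m4 ⊆ 000-00 [E]
  m7 ⊆ -0-111,0-0111
  m10 ⊆ 001-1- [E]
  m11 ⊆ -01-11,001-1-
  m13 ⊆ -011-1 [E]
  m14 ⊆ -0111-,001-1-
  m15 ⊆ -0-111,-01-11,-011-1,-0111-,001-1-
  m23 ⊆ 0-0111,0101-1
  m24 ⊆ 01100- [E]
  m25 ⊆ 01100- [E]
  m35 ⊆ 10--11 [E]
  m37 ⊆ 10-1-1 [E]
  m39 ⊆ -0-111,10--11,10-1-1
  m40 ⊆ 101000 [E]
  m43 ⊆ -01-11,10--11
  m45 ⊆ -011-1,10-1-1
  m46 ⊆ -0111- [E]
  m50 ⊆ -10010,11-010,110-10
  m54 ⊆ 110-10,1101-0
  m58 ⊆ 11-010 [E]
  m60 ⊆ 11-100 [E]
  m63 ⊆ 1-1111 [E]
E = {-011-1, -0111-, 000-00, 00000-, 001-1-, 01100-, 1-1111, 10--11, 10-1-1, 101000, 11-010, 11-100}

12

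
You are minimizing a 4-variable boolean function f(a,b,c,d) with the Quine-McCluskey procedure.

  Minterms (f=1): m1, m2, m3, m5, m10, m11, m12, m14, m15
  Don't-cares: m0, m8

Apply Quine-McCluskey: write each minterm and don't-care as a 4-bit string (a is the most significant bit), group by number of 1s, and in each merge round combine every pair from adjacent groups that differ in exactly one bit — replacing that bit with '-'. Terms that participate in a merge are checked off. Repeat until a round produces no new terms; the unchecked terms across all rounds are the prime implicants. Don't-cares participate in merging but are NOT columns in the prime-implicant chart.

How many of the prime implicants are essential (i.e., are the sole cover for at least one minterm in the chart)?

size-2^0 implicants → 0000(✓)  0001(✓)  0010(✓)  0011(✓)  0101(✓)  1000(✓)  1010(✓)  1011(✓)  1100(✓)  1110(✓)  1111(✓)
size-2^1 implicants → -000(✓)  -010(✓)  -011(✓)  0-01  00-0(✓)  00-1(✓)  000-(✓)  001-(✓)  1-00(✓)  1-10(✓)  1-11(✓)  10-0(✓)  101-(✓)  11-0(✓)  111-(✓)
size-2^2 implicants → -0-0  -01-  00--  1--0  1-1-
Unchecked terms (primes): -0-0, -01-, 0-01, 00--, 1--0, 1-1-
Minterm coverage:
  m1 ⊆ 0-01,00--
  m2 ⊆ -0-0,-01-,00--
  m3 ⊆ -01-,00--
  m5 ⊆ 0-01 [E]
  m10 ⊆ -0-0,-01-,1--0,1-1-
  m11 ⊆ -01-,1-1-
  m12 ⊆ 1--0 [E]
  m14 ⊆ 1--0,1-1-
  m15 ⊆ 1-1- [E]
E = {0-01, 1--0, 1-1-}

3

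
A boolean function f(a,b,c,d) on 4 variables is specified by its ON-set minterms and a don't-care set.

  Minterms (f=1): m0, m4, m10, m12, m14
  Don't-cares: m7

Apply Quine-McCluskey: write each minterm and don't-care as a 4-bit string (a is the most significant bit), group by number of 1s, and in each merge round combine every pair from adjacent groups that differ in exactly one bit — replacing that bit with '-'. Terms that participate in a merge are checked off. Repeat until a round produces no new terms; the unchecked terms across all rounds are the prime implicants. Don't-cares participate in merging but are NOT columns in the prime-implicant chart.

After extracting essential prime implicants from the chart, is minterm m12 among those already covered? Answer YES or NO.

Round 0: 0000✓ 0100✓ 0111 1010✓ 1100✓ 1110✓
Round 1: -100 0-00 1-10 11-0
PIs = {-100, 0-00, 0111, 1-10, 11-0}
Coverage chart:
  m0: 0-00 ←essential
  m4: -100,0-00
  m10: 1-10 ←essential
  m12: -100,11-0
  m14: 1-10,11-0
Essential: 0-00, 1-10

NO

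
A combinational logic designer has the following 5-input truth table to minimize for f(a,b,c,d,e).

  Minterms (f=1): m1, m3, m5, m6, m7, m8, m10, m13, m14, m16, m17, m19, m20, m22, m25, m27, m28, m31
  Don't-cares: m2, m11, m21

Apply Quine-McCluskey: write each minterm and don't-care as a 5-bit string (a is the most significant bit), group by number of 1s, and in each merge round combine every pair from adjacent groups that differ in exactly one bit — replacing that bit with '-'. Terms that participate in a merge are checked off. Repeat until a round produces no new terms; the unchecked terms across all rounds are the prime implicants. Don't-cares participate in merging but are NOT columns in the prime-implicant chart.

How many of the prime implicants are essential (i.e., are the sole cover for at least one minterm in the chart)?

size-2^0 implicants → 00001(✓)  00010(✓)  00011(✓)  00101(✓)  00110(✓)  00111(✓)  01000(✓)  01010(✓)  01011(✓)  01101(✓)  01110(✓)  10000(✓)  10001(✓)  10011(✓)  10100(✓)  10101(✓)  10110(✓)  11001(✓)  11011(✓)  11100(✓)  11111(✓)
size-2^1 implicants → -0001(✓)  -0011(✓)  -0101(✓)  -0110  -1011(✓)  0-010(✓)  0-011(✓)  0-101  0-110(✓)  00-01(✓)  00-10(✓)  00-11(✓)  000-1(✓)  0001-(✓)  001-1(✓)  0011-(✓)  01-10(✓)  010-0  0101-(✓)  1-001(✓)  1-011(✓)  1-100  10-00(✓)  10-01(✓)  100-1(✓)  1000-(✓)  101-0  1010-(✓)  11-11  110-1(✓)
size-2^2 implicants → --011  -0-01  -00-1  0--10  0-01-  00--1  00-1-  1-0-1  10-0-
Unchecked terms (primes): --011, -0-01, -00-1, -0110, 0--10, 0-01-, 0-101, 00--1, 00-1-, 010-0, 1-0-1, 1-100, 10-0-, 101-0, 11-11
Minterm coverage:
  m1 ⊆ -0-01,-00-1,00--1
  m3 ⊆ --011,-00-1,0-01-,00--1,00-1-
  m5 ⊆ -0-01,0-101,00--1
  m6 ⊆ -0110,0--10,00-1-
  m7 ⊆ 00--1,00-1-
  m8 ⊆ 010-0 [E]
  m10 ⊆ 0--10,0-01-,010-0
  m13 ⊆ 0-101 [E]
  m14 ⊆ 0--10 [E]
  m16 ⊆ 10-0- [E]
  m17 ⊆ -0-01,-00-1,1-0-1,10-0-
  m19 ⊆ --011,-00-1,1-0-1
  m20 ⊆ 1-100,10-0-,101-0
  m22 ⊆ -0110,101-0
  m25 ⊆ 1-0-1 [E]
  m27 ⊆ --011,1-0-1,11-11
  m28 ⊆ 1-100 [E]
  m31 ⊆ 11-11 [E]
E = {0--10, 0-101, 010-0, 1-0-1, 1-100, 10-0-, 11-11}

7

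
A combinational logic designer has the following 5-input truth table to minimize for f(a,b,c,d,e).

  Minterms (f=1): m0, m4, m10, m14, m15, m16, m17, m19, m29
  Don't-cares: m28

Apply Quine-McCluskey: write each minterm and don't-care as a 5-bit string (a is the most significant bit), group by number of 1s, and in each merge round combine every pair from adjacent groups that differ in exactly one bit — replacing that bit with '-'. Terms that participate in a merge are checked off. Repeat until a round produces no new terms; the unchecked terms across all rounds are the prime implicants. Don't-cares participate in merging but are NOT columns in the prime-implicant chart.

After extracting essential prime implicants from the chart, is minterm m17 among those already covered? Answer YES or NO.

Round 0: 00000✓ 00100✓ 01010✓ 01110✓ 01111✓ 10000✓ 10001✓ 10011✓ 11100✓ 11101✓
Round 1: -0000 00-00 01-10 0111- 100-1 1000- 1110-
PIs = {-0000, 00-00, 01-10, 0111-, 100-1, 1000-, 1110-}
Coverage chart:
  m0: -0000,00-00
  m4: 00-00 ←essential
  m10: 01-10 ←essential
  m14: 01-10,0111-
  m15: 0111- ←essential
  m16: -0000,1000-
  m17: 100-1,1000-
  m19: 100-1 ←essential
  m29: 1110- ←essential
Essential: 00-00, 01-10, 0111-, 100-1, 1110-

YES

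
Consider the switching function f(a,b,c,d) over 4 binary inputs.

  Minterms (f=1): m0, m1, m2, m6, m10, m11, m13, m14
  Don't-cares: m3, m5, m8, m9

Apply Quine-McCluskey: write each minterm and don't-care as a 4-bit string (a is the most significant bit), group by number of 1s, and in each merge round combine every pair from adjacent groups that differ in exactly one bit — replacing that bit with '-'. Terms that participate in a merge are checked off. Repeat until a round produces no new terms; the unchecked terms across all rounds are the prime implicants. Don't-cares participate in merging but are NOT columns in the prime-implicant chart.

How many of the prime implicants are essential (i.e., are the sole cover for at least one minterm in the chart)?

size-2^0 implicants → 0000(✓)  0001(✓)  0010(✓)  0011(✓)  0101(✓)  0110(✓)  1000(✓)  1001(✓)  1010(✓)  1011(✓)  1101(✓)  1110(✓)
size-2^1 implicants → -000(✓)  -001(✓)  -010(✓)  -011(✓)  -101(✓)  -110(✓)  0-01(✓)  0-10(✓)  00-0(✓)  00-1(✓)  000-(✓)  001-(✓)  1-01(✓)  1-10(✓)  10-0(✓)  10-1(✓)  100-(✓)  101-(✓)
size-2^2 implicants → --01  --10  -0-0(✓)  -0-1(✓)  -00-(✓)  -01-(✓)  00--(✓)  10--(✓)
size-2^3 implicants → -0--
Unchecked terms (primes): --01, --10, -0--
Minterm coverage:
  m0 ⊆ -0-- [E]
  m1 ⊆ --01,-0--
  m2 ⊆ --10,-0--
  m6 ⊆ --10 [E]
  m10 ⊆ --10,-0--
  m11 ⊆ -0-- [E]
  m13 ⊆ --01 [E]
  m14 ⊆ --10 [E]
E = {--01, --10, -0--}

3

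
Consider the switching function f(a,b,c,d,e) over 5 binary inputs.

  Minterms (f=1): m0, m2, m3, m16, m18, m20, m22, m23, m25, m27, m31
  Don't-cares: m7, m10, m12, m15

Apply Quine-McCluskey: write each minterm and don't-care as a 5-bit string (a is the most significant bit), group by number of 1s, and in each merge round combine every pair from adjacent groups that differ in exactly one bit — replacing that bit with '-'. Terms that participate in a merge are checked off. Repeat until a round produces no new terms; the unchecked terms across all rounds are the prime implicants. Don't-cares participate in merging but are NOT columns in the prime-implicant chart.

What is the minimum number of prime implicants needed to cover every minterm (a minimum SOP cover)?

5

Round 0: 00000✓ 00010✓ 00011✓ 00111✓ 01010✓ 01100 01111✓ 10000✓ 10010✓ 10100✓ 10110✓ 10111✓ 11001✓ 11011✓ 11111✓
Round 1: -0000✓ -0010✓ -0111✓ -1111✓ 0-010 0-111✓ 00-11 000-0✓ 0001- 1-111✓ 10-00✓ 10-10✓ 100-0✓ 101-0✓ 1011- 11-11 110-1
Round 2: --111 -00-0 10--0
PIs = {--111, -00-0, 0-010, 00-11, 0001-, 01100, 10--0, 1011-, 11-11, 110-1}
Coverage chart:
  m0: -00-0 ←essential
  m2: -00-0,0-010,0001-
  m3: 00-11,0001-
  m16: -00-0,10--0
  m18: -00-0,10--0
  m20: 10--0 ←essential
  m22: 10--0,1011-
  m23: --111,1011-
  m25: 110-1 ←essential
  m27: 11-11,110-1
  m31: --111,11-11
Essential: -00-0, 10--0, 110-1
Petrick residual → --111, 00-11
Min cover (5 terms): cde + b'c'e' + a'b'de + ab'e' + abc'e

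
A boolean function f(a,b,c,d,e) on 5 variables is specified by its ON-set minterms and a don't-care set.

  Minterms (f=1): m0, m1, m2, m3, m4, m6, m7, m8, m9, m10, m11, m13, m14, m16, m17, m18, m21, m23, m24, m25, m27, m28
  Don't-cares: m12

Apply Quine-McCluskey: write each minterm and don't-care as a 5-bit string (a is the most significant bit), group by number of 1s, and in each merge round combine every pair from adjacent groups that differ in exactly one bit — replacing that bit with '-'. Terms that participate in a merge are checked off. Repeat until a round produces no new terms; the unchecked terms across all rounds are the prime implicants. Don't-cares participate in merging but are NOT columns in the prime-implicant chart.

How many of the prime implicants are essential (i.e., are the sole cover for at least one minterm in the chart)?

5

[col 0] 00000*, 00001*, 00010*, 00011*, 00100*, 00110*, 00111*, 01000*, 01001*, 01010*, 01011*, 01100*, 01101*, 01110*, 10000*, 10001*, 10010*, 10101*, 10111*, 11000*, 11001*, 11011*, 11100*
[col 1] -0000*, -0001*, -0010*, -0111, -1000*, -1001*, -1011*, -1100*, 0-000*, 0-001*, 0-010*, 0-011*, 0-100*, 0-110*, 00-00*, 00-10*, 00-11*, 000-0*, 000-1*, 0000-*, 0001-*, 001-0*, 0011-*, 01-00*, 01-01*, 01-10*, 010-0*, 010-1*, 0100-*, 0101-*, 011-0*, 0110-*, 1-000*, 1-001*, 10-01, 100-0*, 1000-*, 101-1, 11-00*, 110-1*, 1100-*
[col 2] --000*, --001*, -00-0, -000-*, -1-00, -10-1, -100-*, 0--00*, 0--10*, 0-0-0*, 0-0-1*, 0-00-*, 0-01-*, 0-1-0*, 00--0*, 00-1-, 000--*, 01--0*, 01-0-, 010--*, 1-00-*
[col 3] --00-, 0---0, 0-0--
Prime implicants: --00-, -00-0, -0111, -1-00, -10-1, 0---0, 0-0--, 00-1-, 01-0-, 10-01, 101-1
PI chart (minterm → PIs covering it):
  0 | --00-,-00-0,0---0,0-0--
  1 | --00-,0-0--
  2 | -00-0,0---0,0-0--,00-1-
  3 | 0-0--,00-1-
  4 | 0---0  (sole → essential)
  6 | 0---0,00-1-
  7 | -0111,00-1-
  8 | --00-,-1-00,0---0,0-0--,01-0-
  9 | --00-,-10-1,0-0--,01-0-
  10 | 0---0,0-0--
  11 | -10-1,0-0--
  13 | 01-0-  (sole → essential)
  14 | 0---0  (sole → essential)
  16 | --00-,-00-0
  17 | --00-,10-01
  18 | -00-0  (sole → essential)
  21 | 10-01,101-1
  23 | -0111,101-1
  24 | --00-,-1-00
  25 | --00-,-10-1
  27 | -10-1  (sole → essential)
  28 | -1-00  (sole → essential)
Essential prime implicants: -00-0, -1-00, -10-1, 0---0, 01-0-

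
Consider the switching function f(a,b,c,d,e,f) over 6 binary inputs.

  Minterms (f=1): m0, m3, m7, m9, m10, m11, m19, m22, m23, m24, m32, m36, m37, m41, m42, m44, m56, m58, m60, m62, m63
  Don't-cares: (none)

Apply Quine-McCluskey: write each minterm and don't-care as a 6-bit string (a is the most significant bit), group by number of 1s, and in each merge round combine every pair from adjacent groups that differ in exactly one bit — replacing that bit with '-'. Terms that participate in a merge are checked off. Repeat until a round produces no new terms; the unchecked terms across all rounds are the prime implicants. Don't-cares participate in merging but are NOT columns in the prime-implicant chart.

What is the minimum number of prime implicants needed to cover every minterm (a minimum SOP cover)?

10

size-2^0 implicants → 000000(✓)  000011(✓)  000111(✓)  001001(✓)  001010(✓)  001011(✓)  010011(✓)  010110(✓)  010111(✓)  011000(✓)  100000(✓)  100100(✓)  100101(✓)  101001(✓)  101010(✓)  101100(✓)  111000(✓)  111010(✓)  111100(✓)  111110(✓)  111111(✓)
size-2^1 implicants → -00000  -01001  -01010  -11000  0-0011(✓)  0-0111(✓)  00-011  000-11(✓)  0010-1  00101-  010-11(✓)  01011-  1-1010  1-1100  10-100  100-00  10010-  111-00(✓)  111-10(✓)  1110-0(✓)  1111-0(✓)  11111-
size-2^2 implicants → 0-0-11  111--0
Unchecked terms (primes): -00000, -01001, -01010, -11000, 0-0-11, 00-011, 0010-1, 00101-, 01011-, 1-1010, 1-1100, 10-100, 100-00, 10010-, 111--0, 11111-
Minterm coverage:
  m0 ⊆ -00000 [E]
  m3 ⊆ 0-0-11,00-011
  m7 ⊆ 0-0-11 [E]
  m9 ⊆ -01001,0010-1
  m10 ⊆ -01010,00101-
  m11 ⊆ 00-011,0010-1,00101-
  m19 ⊆ 0-0-11 [E]
  m22 ⊆ 01011- [E]
  m23 ⊆ 0-0-11,01011-
  m24 ⊆ -11000 [E]
  m32 ⊆ -00000,100-00
  m36 ⊆ 10-100,100-00,10010-
  m37 ⊆ 10010- [E]
  m41 ⊆ -01001 [E]
  m42 ⊆ -01010,1-1010
  m44 ⊆ 1-1100,10-100
  m56 ⊆ -11000,111--0
  m58 ⊆ 1-1010,111--0
  m60 ⊆ 1-1100,111--0
  m62 ⊆ 111--0,11111-
  m63 ⊆ 11111- [E]
E = {-00000, -01001, -11000, 0-0-11, 01011-, 10010-, 11111-}
Petrick residual → 00101-, 1-1010, 1-1100
Cover = b'c'd'e'f' + b'cd'e'f + bcd'e'f' + a'c'ef + a'b'cd'e + a'bc'de + acd'ef' + acde'f' + ab'c'de' + abcde  |cover|=10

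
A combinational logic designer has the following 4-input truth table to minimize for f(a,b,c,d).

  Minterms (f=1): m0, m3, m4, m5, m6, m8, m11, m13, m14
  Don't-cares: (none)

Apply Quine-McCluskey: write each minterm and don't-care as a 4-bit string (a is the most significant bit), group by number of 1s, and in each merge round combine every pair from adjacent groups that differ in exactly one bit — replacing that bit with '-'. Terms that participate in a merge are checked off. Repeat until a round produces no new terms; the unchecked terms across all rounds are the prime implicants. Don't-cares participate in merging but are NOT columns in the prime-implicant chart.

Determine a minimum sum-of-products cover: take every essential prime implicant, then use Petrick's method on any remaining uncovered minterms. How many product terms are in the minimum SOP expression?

5

Round 0: 0000✓ 0011✓ 0100✓ 0101✓ 0110✓ 1000✓ 1011✓ 1101✓ 1110✓
Round 1: -000 -011 -101 -110 0-00 01-0 010-
PIs = {-000, -011, -101, -110, 0-00, 01-0, 010-}
Coverage chart:
  m0: -000,0-00
  m3: -011 ←essential
  m4: 0-00,01-0,010-
  m5: -101,010-
  m6: -110,01-0
  m8: -000 ←essential
  m11: -011 ←essential
  m13: -101 ←essential
  m14: -110 ←essential
Essential: -000, -011, -101, -110
Petrick residual → 0-00
Min cover (5 terms): b'c'd' + b'cd + bc'd + bcd' + a'c'd'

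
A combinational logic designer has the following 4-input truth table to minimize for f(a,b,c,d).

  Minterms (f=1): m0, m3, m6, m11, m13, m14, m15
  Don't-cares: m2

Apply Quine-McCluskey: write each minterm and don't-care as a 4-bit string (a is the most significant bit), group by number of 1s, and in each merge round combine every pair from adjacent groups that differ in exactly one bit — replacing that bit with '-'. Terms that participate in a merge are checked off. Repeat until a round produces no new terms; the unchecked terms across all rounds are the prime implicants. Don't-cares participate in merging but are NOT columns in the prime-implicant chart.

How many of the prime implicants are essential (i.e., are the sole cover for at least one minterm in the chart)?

2

size-2^0 implicants → 0000(✓)  0010(✓)  0011(✓)  0110(✓)  1011(✓)  1101(✓)  1110(✓)  1111(✓)
size-2^1 implicants → -011  -110  0-10  00-0  001-  1-11  11-1  111-
Unchecked terms (primes): -011, -110, 0-10, 00-0, 001-, 1-11, 11-1, 111-
Minterm coverage:
  m0 ⊆ 00-0 [E]
  m3 ⊆ -011,001-
  m6 ⊆ -110,0-10
  m11 ⊆ -011,1-11
  m13 ⊆ 11-1 [E]
  m14 ⊆ -110,111-
  m15 ⊆ 1-11,11-1,111-
E = {00-0, 11-1}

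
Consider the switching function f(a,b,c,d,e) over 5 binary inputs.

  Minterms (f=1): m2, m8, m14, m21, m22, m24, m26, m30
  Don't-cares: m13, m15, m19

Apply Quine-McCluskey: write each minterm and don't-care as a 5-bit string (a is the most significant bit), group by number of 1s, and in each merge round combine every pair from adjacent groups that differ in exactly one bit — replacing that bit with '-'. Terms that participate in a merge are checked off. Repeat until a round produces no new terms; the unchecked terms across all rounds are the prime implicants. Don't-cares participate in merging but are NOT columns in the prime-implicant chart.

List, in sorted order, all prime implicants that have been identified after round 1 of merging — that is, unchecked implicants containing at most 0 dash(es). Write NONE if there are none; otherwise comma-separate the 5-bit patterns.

00010, 10011, 10101

Round 0: 00010 01000✓ 01101✓ 01110✓ 01111✓ 10011 10101 10110✓ 11000✓ 11010✓ 11110✓
Round 1: -1000 -1110 011-1 0111- 1-110 11-10 110-0
PIs = {-1000, -1110, 00010, 011-1, 0111-, 1-110, 10011, 10101, 11-10, 110-0}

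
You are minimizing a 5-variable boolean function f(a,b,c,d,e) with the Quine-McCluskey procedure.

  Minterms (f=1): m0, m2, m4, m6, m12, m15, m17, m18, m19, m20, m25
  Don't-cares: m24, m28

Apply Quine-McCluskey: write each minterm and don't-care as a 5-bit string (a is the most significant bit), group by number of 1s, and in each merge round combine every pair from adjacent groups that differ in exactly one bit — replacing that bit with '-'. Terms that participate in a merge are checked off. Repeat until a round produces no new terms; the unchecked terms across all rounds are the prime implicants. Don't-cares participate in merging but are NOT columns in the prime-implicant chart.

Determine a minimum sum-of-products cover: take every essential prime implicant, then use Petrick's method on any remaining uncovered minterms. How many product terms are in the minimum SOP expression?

5

Round 0: 00000✓ 00010✓ 00100✓ 00110✓ 01100✓ 01111 10001✓ 10010✓ 10011✓ 10100✓ 11000✓ 11001✓ 11100✓
Round 1: -0010 -0100✓ -1100✓ 0-100✓ 00-00✓ 00-10✓ 000-0✓ 001-0✓ 1-001 1-100✓ 100-1 1001- 11-00 1100-
Round 2: --100 00--0
PIs = {--100, -0010, 00--0, 01111, 1-001, 100-1, 1001-, 11-00, 1100-}
Coverage chart:
  m0: 00--0 ←essential
  m2: -0010,00--0
  m4: --100,00--0
  m6: 00--0 ←essential
  m12: --100 ←essential
  m15: 01111 ←essential
  m17: 1-001,100-1
  m18: -0010,1001-
  m19: 100-1,1001-
  m20: --100 ←essential
  m25: 1-001,1100-
Essential: --100, 00--0, 01111
Petrick residual → 1-001, 1001-
Min cover (5 terms): cd'e' + a'b'e' + a'bcde + ac'd'e + ab'c'd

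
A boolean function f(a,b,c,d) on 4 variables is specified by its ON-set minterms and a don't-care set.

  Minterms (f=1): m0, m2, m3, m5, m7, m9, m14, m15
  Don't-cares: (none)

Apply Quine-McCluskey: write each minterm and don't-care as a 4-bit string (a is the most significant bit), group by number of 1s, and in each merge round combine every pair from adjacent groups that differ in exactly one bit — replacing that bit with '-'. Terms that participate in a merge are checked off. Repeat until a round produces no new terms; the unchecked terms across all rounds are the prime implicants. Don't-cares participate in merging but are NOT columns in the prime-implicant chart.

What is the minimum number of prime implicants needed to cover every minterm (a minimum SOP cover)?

5

size-2^0 implicants → 0000(✓)  0010(✓)  0011(✓)  0101(✓)  0111(✓)  1001  1110(✓)  1111(✓)
size-2^1 implicants → -111  0-11  00-0  001-  01-1  111-
Unchecked terms (primes): -111, 0-11, 00-0, 001-, 01-1, 1001, 111-
Minterm coverage:
  m0 ⊆ 00-0 [E]
  m2 ⊆ 00-0,001-
  m3 ⊆ 0-11,001-
  m5 ⊆ 01-1 [E]
  m7 ⊆ -111,0-11,01-1
  m9 ⊆ 1001 [E]
  m14 ⊆ 111- [E]
  m15 ⊆ -111,111-
E = {00-0, 01-1, 1001, 111-}
Petrick residual → 0-11
Cover = a'cd + a'b'd' + a'bd + ab'c'd + abc  |cover|=5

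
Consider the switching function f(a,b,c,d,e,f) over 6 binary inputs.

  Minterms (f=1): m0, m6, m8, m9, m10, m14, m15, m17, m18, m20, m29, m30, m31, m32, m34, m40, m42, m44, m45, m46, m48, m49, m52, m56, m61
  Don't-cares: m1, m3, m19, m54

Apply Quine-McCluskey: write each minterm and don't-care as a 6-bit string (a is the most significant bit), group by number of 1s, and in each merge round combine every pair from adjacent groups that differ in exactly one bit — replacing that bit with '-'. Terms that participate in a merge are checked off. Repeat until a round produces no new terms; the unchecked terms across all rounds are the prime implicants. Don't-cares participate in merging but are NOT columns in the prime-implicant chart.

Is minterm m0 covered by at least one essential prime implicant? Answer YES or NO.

size-2^0 implicants → 000000(✓)  000001(✓)  000011(✓)  000110(✓)  001000(✓)  001001(✓)  001010(✓)  001110(✓)  001111(✓)  010001(✓)  010010(✓)  010011(✓)  010100(✓)  011101(✓)  011110(✓)  011111(✓)  100000(✓)  100010(✓)  101000(✓)  101010(✓)  101100(✓)  101101(✓)  101110(✓)  110000(✓)  110001(✓)  110100(✓)  110110(✓)  111000(✓)  111101(✓)
size-2^1 implicants → -00000(✓)  -01000(✓)  -01010(✓)  -01110(✓)  -10001  -10100  -11101  0-0001(✓)  0-0011(✓)  0-1110(✓)  0-1111(✓)  00-000(✓)  00-001(✓)  00-110  0000-1(✓)  00000-(✓)  001-10(✓)  0010-0(✓)  00100-(✓)  00111-(✓)  0100-1(✓)  01001-  0111-1  01111-(✓)  1-0000(✓)  1-1000(✓)  1-1101  10-000(✓)  10-010(✓)  1000-0(✓)  101-00(✓)  101-10(✓)  1010-0(✓)  1011-0(✓)  10110-  11-000(✓)  110-00  11000-  1101-0
size-2^2 implicants → -0-000  -01-10  -010-0  0-00-1  0-111-  00-00-  1--000  10-0-0  101--0
Unchecked terms (primes): -0-000, -01-10, -010-0, -10001, -10100, -11101, 0-00-1, 0-111-, 00-00-, 00-110, 01001-, 0111-1, 1--000, 1-1101, 10-0-0, 101--0, 10110-, 110-00, 11000-, 1101-0
Minterm coverage:
  m0 ⊆ -0-000,00-00-
  m6 ⊆ 00-110 [E]
  m8 ⊆ -0-000,-010-0,00-00-
  m9 ⊆ 00-00- [E]
  m10 ⊆ -01-10,-010-0
  m14 ⊆ -01-10,0-111-,00-110
  m15 ⊆ 0-111- [E]
  m17 ⊆ -10001,0-00-1
  m18 ⊆ 01001- [E]
  m20 ⊆ -10100 [E]
  m29 ⊆ -11101,0111-1
  m30 ⊆ 0-111- [E]
  m31 ⊆ 0-111-,0111-1
  m32 ⊆ -0-000,1--000,10-0-0
  m34 ⊆ 10-0-0 [E]
  m40 ⊆ -0-000,-010-0,1--000,10-0-0,101--0
  m42 ⊆ -01-10,-010-0,10-0-0,101--0
  m44 ⊆ 101--0,10110-
  m45 ⊆ 1-1101,10110-
  m46 ⊆ -01-10,101--0
  m48 ⊆ 1--000,110-00,11000-
  m49 ⊆ -10001,11000-
  m52 ⊆ -10100,110-00,1101-0
  m56 ⊆ 1--000 [E]
  m61 ⊆ -11101,1-1101
E = {-10100, 0-111-, 00-00-, 00-110, 01001-, 1--000, 10-0-0}

YES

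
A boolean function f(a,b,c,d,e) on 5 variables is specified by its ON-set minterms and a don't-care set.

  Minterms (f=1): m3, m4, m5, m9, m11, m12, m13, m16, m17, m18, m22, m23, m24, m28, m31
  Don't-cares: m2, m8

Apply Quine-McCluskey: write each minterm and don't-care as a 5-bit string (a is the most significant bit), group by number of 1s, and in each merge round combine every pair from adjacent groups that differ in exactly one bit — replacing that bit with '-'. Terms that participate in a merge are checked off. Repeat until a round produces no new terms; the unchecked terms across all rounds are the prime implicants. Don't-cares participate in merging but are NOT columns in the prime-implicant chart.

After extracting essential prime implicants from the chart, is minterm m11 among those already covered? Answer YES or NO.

size-2^0 implicants → 00010(✓)  00011(✓)  00100(✓)  00101(✓)  01000(✓)  01001(✓)  01011(✓)  01100(✓)  01101(✓)  10000(✓)  10001(✓)  10010(✓)  10110(✓)  10111(✓)  11000(✓)  11100(✓)  11111(✓)
size-2^1 implicants → -0010  -1000(✓)  -1100(✓)  0-011  0-100(✓)  0-101(✓)  0001-  0010-(✓)  01-00(✓)  01-01(✓)  010-1  0100-(✓)  0110-(✓)  1-000  1-111  10-10  100-0  1000-  1011-  11-00(✓)
size-2^2 implicants → -1-00  0-10-  01-0-
Unchecked terms (primes): -0010, -1-00, 0-011, 0-10-, 0001-, 01-0-, 010-1, 1-000, 1-111, 10-10, 100-0, 1000-, 1011-
Minterm coverage:
  m3 ⊆ 0-011,0001-
  m4 ⊆ 0-10- [E]
  m5 ⊆ 0-10- [E]
  m9 ⊆ 01-0-,010-1
  m11 ⊆ 0-011,010-1
  m12 ⊆ -1-00,0-10-,01-0-
  m13 ⊆ 0-10-,01-0-
  m16 ⊆ 1-000,100-0,1000-
  m17 ⊆ 1000- [E]
  m18 ⊆ -0010,10-10,100-0
  m22 ⊆ 10-10,1011-
  m23 ⊆ 1-111,1011-
  m24 ⊆ -1-00,1-000
  m28 ⊆ -1-00 [E]
  m31 ⊆ 1-111 [E]
E = {-1-00, 0-10-, 1-111, 1000-}

NO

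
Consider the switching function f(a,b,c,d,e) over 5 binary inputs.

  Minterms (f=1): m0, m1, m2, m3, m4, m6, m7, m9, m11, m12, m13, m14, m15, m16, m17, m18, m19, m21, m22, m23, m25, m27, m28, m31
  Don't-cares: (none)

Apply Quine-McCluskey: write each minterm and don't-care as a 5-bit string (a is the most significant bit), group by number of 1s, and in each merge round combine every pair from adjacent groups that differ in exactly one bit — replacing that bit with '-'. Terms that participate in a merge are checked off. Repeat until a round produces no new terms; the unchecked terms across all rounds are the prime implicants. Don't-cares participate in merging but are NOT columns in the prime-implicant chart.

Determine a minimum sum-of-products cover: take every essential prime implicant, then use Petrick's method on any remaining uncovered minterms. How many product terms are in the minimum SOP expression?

8

size-2^0 implicants → 00000(✓)  00001(✓)  00010(✓)  00011(✓)  00100(✓)  00110(✓)  00111(✓)  01001(✓)  01011(✓)  01100(✓)  01101(✓)  01110(✓)  01111(✓)  10000(✓)  10001(✓)  10010(✓)  10011(✓)  10101(✓)  10110(✓)  10111(✓)  11001(✓)  11011(✓)  11100(✓)  11111(✓)
size-2^1 implicants → -0000(✓)  -0001(✓)  -0010(✓)  -0011(✓)  -0110(✓)  -0111(✓)  -1001(✓)  -1011(✓)  -1100  -1111(✓)  0-001(✓)  0-011(✓)  0-100(✓)  0-110(✓)  0-111(✓)  00-00(✓)  00-10(✓)  00-11(✓)  000-0(✓)  000-1(✓)  0000-(✓)  0001-(✓)  001-0(✓)  0011-(✓)  01-01(✓)  01-11(✓)  010-1(✓)  011-0(✓)  011-1(✓)  0110-(✓)  0111-(✓)  1-001(✓)  1-011(✓)  1-111(✓)  10-01(✓)  10-10(✓)  10-11(✓)  100-0(✓)  100-1(✓)  1000-(✓)  1001-(✓)  101-1(✓)  1011-(✓)  11-11(✓)  110-1(✓)
size-2^2 implicants → --001(✓)  --011(✓)  --111(✓)  -0-10(✓)  -0-11(✓)  -00-0(✓)  -00-1(✓)  -000-(✓)  -001-(✓)  -011-(✓)  -1-11(✓)  -10-1(✓)  0--11(✓)  0-0-1(✓)  0-1-0  0-11-  00--0  00-1-(✓)  000--(✓)  01--1  011--  1--11(✓)  1-0-1(✓)  10--1  10-1-(✓)  100--(✓)
size-2^3 implicants → ---11  --0-1  -0-1-  -00--
Unchecked terms (primes): ---11, --0-1, -0-1-, -00--, -1100, 0-1-0, 0-11-, 00--0, 01--1, 011--, 10--1
Minterm coverage:
  m0 ⊆ -00--,00--0
  m1 ⊆ --0-1,-00--
  m2 ⊆ -0-1-,-00--,00--0
  m3 ⊆ ---11,--0-1,-0-1-,-00--
  m4 ⊆ 0-1-0,00--0
  m6 ⊆ -0-1-,0-1-0,0-11-,00--0
  m7 ⊆ ---11,-0-1-,0-11-
  m9 ⊆ --0-1,01--1
  m11 ⊆ ---11,--0-1,01--1
  m12 ⊆ -1100,0-1-0,011--
  m13 ⊆ 01--1,011--
  m14 ⊆ 0-1-0,0-11-,011--
  m15 ⊆ ---11,0-11-,01--1,011--
  m16 ⊆ -00-- [E]
  m17 ⊆ --0-1,-00--,10--1
  m18 ⊆ -0-1-,-00--
  m19 ⊆ ---11,--0-1,-0-1-,-00--,10--1
  m21 ⊆ 10--1 [E]
  m22 ⊆ -0-1- [E]
  m23 ⊆ ---11,-0-1-,10--1
  m25 ⊆ --0-1 [E]
  m27 ⊆ ---11,--0-1
  m28 ⊆ -1100 [E]
  m31 ⊆ ---11 [E]
E = {---11, --0-1, -0-1-, -00--, -1100, 10--1}
Petrick residual → 0-1-0, 01--1
Cover = de + c'e + b'd + b'c' + bcd'e' + a'ce' + a'be + ab'e  |cover|=8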